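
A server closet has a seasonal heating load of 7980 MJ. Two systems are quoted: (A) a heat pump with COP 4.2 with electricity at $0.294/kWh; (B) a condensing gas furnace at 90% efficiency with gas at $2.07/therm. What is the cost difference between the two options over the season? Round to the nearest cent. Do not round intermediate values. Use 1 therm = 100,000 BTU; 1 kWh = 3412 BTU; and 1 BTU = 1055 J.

$18.79

Heat load = 7980 MJ = 7,980,000,000 J / 1055 = 7,563,981 BTU
Gas: input = 7,563,981 / 0.90 = 8,404,423 BTU = 84.04 therm → 84.04 × $2.07 = $173.97
Heat pump: 7,563,981 BTU / 3412 = 2,217 kWh heat; / 4.2 = 527.8 kWh in → × $0.294 = $155.18
Difference = |$173.97 − $155.18| = $18.79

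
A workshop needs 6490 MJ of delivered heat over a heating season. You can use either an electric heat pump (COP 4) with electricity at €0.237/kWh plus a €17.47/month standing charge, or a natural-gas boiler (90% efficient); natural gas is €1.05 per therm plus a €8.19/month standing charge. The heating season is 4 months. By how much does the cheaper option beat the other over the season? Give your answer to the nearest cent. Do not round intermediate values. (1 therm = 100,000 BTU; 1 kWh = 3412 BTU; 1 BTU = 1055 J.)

€72.18

Heat load = 6490 MJ = 6,490,000,000 J / 1055 = 6,151,659 BTU
Gas: input = 6,151,659 / 0.900 = 6,835,176 BTU = 68.35 therm → 68.35 × €1.05 = €71.77; + 4 × €8.19 standing = €104.53
Heat pump: 6,151,659 BTU / 3412 = 1,803 kWh heat; / 4 = 450.7 kWh in → × €0.237 = €106.82; + 4 × €17.47 standing = €176.70
Difference = |€104.53 − €176.70| = €72.18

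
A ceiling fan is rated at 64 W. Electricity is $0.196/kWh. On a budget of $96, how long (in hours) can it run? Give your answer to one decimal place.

Energy budget = $96 / $0.196 per kWh = 489.8 kWh = 489,796 Wh
Runtime = 489,796 Wh / 64 W = 7,653 h

7653.1 h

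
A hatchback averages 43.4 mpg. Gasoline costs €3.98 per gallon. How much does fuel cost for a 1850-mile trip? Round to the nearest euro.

Fuel = 1850 mi / 43.4 mpg = 42.63 gal
Cost = 42.63 gal × €3.98/gal = €169.65 ≈ €170

€170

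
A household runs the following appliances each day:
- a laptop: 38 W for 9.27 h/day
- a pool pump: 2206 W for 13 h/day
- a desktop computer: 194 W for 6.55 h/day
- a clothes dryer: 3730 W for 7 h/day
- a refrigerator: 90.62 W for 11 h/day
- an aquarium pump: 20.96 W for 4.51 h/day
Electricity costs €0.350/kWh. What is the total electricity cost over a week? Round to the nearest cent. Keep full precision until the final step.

€140.88

laptop: 38 W × 9.27 h × 7 d = 2,466 Wh = 2.466 kWh
pool pump: 2206 W × 13 h × 7 d = 200,746 Wh = 200.7 kWh
desktop computer: 194 W × 6.55 h × 7 d = 8,895 Wh = 8.895 kWh
clothes dryer: 3730 W × 7 h × 7 d = 182,770 Wh = 182.8 kWh
refrigerator: 90.62 W × 11 h × 7 d = 6,978 Wh = 6.978 kWh
aquarium pump: 20.96 W × 4.51 h × 7 d = 662 Wh = 0.6617 kWh
Total energy = 2.466 + 200.7 + 8.895 + 182.8 + 6.978 + 0.6617 = 402.5 kWh
Cost = 402.5 kWh × €0.350 = €140.88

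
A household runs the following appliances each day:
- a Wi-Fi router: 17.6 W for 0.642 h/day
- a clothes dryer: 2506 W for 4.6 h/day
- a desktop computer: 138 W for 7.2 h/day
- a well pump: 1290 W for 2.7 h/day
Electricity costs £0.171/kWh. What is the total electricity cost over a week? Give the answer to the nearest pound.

Wi-Fi router: 17.6 W × 0.642 h × 7 d = 79 Wh = 0.07909 kWh
clothes dryer: 2506 W × 4.6 h × 7 d = 80,693 Wh = 80.69 kWh
desktop computer: 138 W × 7.2 h × 7 d = 6,955 Wh = 6.955 kWh
well pump: 1290 W × 2.7 h × 7 d = 24,381 Wh = 24.38 kWh
Total energy = 0.07909 + 80.69 + 6.955 + 24.38 = 112.1 kWh
Cost = 112.1 kWh × £0.171 = £19.17 ≈ £19

£19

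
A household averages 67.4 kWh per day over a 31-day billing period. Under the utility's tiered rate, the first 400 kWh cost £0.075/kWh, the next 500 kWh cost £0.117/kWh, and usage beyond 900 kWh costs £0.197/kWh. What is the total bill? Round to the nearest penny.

Usage = 67.4 kWh/day × 31 days = 2089.4 kWh
First 400 kWh × £0.075 = £30.00
Next 500 kWh × £0.117 = £58.50
Remaining 1189.4 kWh × £0.197 = £234.31
Total = £322.81

£322.81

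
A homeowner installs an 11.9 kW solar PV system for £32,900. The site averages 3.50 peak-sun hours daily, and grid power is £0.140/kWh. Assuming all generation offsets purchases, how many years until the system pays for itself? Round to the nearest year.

15 years

Daily generation = 11.9 kW × 3.50 h = 41.65 kWh
Annual generation = 41.65 × 365 = 15202 kWh
Annual savings = 15202 × £0.140 = £2,128.32
Payback = £32,900 / £2,128.32 = 15.5 years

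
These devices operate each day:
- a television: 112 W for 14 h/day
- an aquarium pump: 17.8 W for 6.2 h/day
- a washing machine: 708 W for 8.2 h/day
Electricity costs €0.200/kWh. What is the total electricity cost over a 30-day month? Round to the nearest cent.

television: 112 W × 14 h × 30 d = 47,040 Wh = 47.04 kWh
aquarium pump: 17.8 W × 6.2 h × 30 d = 3,311 Wh = 3.311 kWh
washing machine: 708 W × 8.2 h × 30 d = 174,168 Wh = 174.2 kWh
Total energy = 47.04 + 3.311 + 174.2 = 224.5 kWh
Cost = 224.5 kWh × €0.200 = €44.90

€44.90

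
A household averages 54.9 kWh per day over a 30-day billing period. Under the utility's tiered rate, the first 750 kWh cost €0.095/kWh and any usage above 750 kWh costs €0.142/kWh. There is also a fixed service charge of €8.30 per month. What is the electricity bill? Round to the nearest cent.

Usage = 54.9 kWh/day × 30 days = 1647 kWh
First 750 kWh × €0.095 = €71.25
Remaining 897 kWh × €0.142 = €127.37
Energy charge = €198.62; + service €8.30 = €206.92

€206.92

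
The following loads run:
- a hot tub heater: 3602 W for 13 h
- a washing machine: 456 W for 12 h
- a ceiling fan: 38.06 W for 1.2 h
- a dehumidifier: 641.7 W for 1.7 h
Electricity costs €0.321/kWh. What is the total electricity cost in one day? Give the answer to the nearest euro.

€17

hot tub heater: 3602 W × 13 h = 46,826 Wh = 46.83 kWh
washing machine: 456 W × 12 h = 5,472 Wh = 5.472 kWh
ceiling fan: 38.06 W × 1.2 h = 46 Wh = 0.04567 kWh
dehumidifier: 641.7 W × 1.7 h = 1,091 Wh = 1.091 kWh
Total energy = 46.83 + 5.472 + 0.04567 + 1.091 = 53.43 kWh
Cost = 53.43 kWh × €0.321 = €17.15 ≈ €17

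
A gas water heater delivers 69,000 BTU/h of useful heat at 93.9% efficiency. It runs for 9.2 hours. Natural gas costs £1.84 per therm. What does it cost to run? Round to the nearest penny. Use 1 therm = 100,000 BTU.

£12.44

Heat delivered = 69,000 BTU/h × 9.2 h = 634,800 BTU
Gas input = 634,800 / 0.939 = 676,038 BTU
= 676,038 / 100,000 = 6.76 therm
Cost = 6.76 × £1.84/therm = £12.44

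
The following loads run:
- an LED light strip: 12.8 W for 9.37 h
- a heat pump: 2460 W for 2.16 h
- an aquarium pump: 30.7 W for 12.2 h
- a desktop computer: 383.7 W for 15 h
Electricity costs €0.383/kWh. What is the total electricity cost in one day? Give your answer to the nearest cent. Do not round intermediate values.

€4.43

LED light strip: 12.8 W × 9.37 h = 120 Wh = 0.1199 kWh
heat pump: 2460 W × 2.16 h = 5,314 Wh = 5.314 kWh
aquarium pump: 30.7 W × 12.2 h = 375 Wh = 0.3745 kWh
desktop computer: 383.7 W × 15 h = 5,756 Wh = 5.755 kWh
Total energy = 0.1199 + 5.314 + 0.3745 + 5.755 = 11.56 kWh
Cost = 11.56 kWh × €0.383 = €4.43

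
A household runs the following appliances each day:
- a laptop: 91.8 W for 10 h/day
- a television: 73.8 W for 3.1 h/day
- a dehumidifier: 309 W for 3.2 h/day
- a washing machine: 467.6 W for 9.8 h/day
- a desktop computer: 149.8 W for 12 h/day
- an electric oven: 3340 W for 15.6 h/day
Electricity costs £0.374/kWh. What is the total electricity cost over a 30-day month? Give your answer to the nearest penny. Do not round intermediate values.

laptop: 91.8 W × 10 h × 30 d = 27,540 Wh = 27.54 kWh
television: 73.8 W × 3.1 h × 30 d = 6,863 Wh = 6.863 kWh
dehumidifier: 309 W × 3.2 h × 30 d = 29,664 Wh = 29.66 kWh
washing machine: 467.6 W × 9.8 h × 30 d = 137,474 Wh = 137.5 kWh
desktop computer: 149.8 W × 12 h × 30 d = 53,928 Wh = 53.93 kWh
electric oven: 3340 W × 15.6 h × 30 d = 1,563,120 Wh = 1,563 kWh
Total energy = 27.54 + 6.863 + 29.66 + 137.5 + 53.93 + 1,563 = 1,819 kWh
Cost = 1,819 kWh × £0.374 = £680.15

£680.15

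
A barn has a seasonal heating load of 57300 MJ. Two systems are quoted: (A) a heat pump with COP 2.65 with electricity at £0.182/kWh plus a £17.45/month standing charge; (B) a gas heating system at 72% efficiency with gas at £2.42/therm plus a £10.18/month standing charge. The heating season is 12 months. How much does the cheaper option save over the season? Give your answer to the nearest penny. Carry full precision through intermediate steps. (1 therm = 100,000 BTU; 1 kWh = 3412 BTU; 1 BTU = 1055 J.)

Heat load = 57300 MJ = 57,300,000,000 J / 1055 = 54,312,796 BTU
Gas: input = 54,312,796 / 0.72 = 75,434,439 BTU = 754.3 therm → 754.3 × £2.42 = £1,825.51; + 12 × £10.18 standing = £1,947.67
Heat pump: 54,312,796 BTU / 3412 = 15,920 kWh heat; / 2.65 = 6,007 kWh in → × £0.182 = £1,093.25; + 12 × £17.45 standing = £1,302.65
Difference = |£1,947.67 − £1,302.65| = £645.03

£645.03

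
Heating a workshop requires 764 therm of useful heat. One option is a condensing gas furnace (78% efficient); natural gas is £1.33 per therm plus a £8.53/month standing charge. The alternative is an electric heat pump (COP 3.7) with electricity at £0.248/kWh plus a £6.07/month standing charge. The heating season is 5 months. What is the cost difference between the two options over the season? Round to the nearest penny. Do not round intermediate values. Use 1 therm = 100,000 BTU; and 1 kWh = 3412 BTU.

£185.82

Heat load = 764 therm × 100,000 = 76,400,000 BTU
Gas: input = 76,400,000 / 0.78 = 97,948,718 BTU = 979.5 therm → 979.5 × £1.33 = £1,302.72; + 5 × £8.53 standing = £1,345.37
Heat pump: 76,400,000 BTU / 3412 = 22,390 kWh heat; / 3.7 = 6,052 kWh in → × £0.248 = £1,500.84; + 5 × £6.07 standing = £1,531.19
Difference = |£1,345.37 − £1,531.19| = £185.82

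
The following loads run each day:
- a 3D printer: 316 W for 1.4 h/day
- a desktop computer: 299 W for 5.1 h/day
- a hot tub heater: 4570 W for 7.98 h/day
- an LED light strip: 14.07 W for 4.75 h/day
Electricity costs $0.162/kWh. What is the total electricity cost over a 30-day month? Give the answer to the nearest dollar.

3D printer: 316 W × 1.4 h × 30 d = 13,272 Wh = 13.27 kWh
desktop computer: 299 W × 5.1 h × 30 d = 45,747 Wh = 45.75 kWh
hot tub heater: 4570 W × 7.98 h × 30 d = 1,094,058 Wh = 1,094 kWh
LED light strip: 14.07 W × 4.75 h × 30 d = 2,005 Wh = 2.005 kWh
Total energy = 13.27 + 45.75 + 1,094 + 2.005 = 1,155 kWh
Cost = 1,155 kWh × $0.162 = $187.12 ≈ $187

$187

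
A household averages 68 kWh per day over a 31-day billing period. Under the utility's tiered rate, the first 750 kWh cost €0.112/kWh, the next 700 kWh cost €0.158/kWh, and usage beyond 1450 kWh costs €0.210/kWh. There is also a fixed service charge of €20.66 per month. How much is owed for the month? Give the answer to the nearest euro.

€353

Usage = 68 kWh/day × 31 days = 2108 kWh
First 750 kWh × €0.112 = €84.00
Next 700 kWh × €0.158 = €110.60
Remaining 658 kWh × €0.210 = €138.18
Energy charge = €332.78; + service €20.66 = €353.44 ≈ €353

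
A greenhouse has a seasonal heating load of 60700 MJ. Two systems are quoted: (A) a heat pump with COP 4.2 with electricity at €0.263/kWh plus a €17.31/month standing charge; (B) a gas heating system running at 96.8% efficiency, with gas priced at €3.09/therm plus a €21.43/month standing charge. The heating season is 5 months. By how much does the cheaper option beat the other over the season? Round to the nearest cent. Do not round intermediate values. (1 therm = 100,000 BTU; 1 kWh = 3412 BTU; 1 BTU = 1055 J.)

Heat load = 60700 MJ = 60,700,000,000 J / 1055 = 57,535,545 BTU
Gas: input = 57,535,545 / 0.968 = 59,437,547 BTU = 594.4 therm → 594.4 × €3.09 = €1,836.62; + 5 × €21.43 standing = €1,943.77
Heat pump: 57,535,545 BTU / 3412 = 16,860 kWh heat; / 4.2 = 4,015 kWh in → × €0.263 = €1,055.93; + 5 × €17.31 standing = €1,142.48
Difference = |€1,943.77 − €1,142.48| = €801.29

€801.29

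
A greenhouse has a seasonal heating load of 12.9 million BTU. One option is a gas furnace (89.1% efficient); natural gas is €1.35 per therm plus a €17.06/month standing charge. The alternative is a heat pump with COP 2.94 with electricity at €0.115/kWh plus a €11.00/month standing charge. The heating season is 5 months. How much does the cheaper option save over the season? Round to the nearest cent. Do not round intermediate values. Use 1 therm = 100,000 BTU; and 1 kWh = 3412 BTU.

Heat load = 12.9 × 10⁶ BTU = 12,900,000 BTU
Gas: input = 12,900,000 / 0.891 = 14,478,114 BTU = 144.8 therm → 144.8 × €1.35 = €195.45; + 5 × €17.06 standing = €280.75
Heat pump: 12,900,000 BTU / 3412 = 3,781 kWh heat; / 2.94 = 1,286 kWh in → × €0.115 = €147.89; + 5 × €11.00 standing = €202.89
Difference = |€280.75 − €202.89| = €77.87

€77.87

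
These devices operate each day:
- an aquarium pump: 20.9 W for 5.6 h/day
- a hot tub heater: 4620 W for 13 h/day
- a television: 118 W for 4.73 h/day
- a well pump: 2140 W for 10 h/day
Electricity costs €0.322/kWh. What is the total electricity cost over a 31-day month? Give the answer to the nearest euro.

€820

aquarium pump: 20.9 W × 5.6 h × 31 d = 3,628 Wh = 3.628 kWh
hot tub heater: 4620 W × 13 h × 31 d = 1,861,860 Wh = 1,862 kWh
television: 118 W × 4.73 h × 31 d = 17,302 Wh = 17.3 kWh
well pump: 2140 W × 10 h × 31 d = 663,400 Wh = 663.4 kWh
Total energy = 3.628 + 1,862 + 17.3 + 663.4 = 2,546 kWh
Cost = 2,546 kWh × €0.322 = €819.87 ≈ €820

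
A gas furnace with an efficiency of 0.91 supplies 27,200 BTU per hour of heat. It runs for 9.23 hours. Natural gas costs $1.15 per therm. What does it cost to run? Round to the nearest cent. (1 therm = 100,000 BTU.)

$3.17

Heat delivered = 27,200 BTU/h × 9.23 h = 251,056 BTU
Gas input = 251,056 / 0.91 = 275,886 BTU
= 275,886 / 100,000 = 2.759 therm
Cost = 2.759 × $1.15/therm = $3.17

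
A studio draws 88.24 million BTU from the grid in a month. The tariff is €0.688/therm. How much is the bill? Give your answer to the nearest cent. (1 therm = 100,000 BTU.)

88.24 million BTU × (10 therm/million BTU) = 882.4 therm
Cost = 882.4 therm × €0.688/therm = €607.09

€607.09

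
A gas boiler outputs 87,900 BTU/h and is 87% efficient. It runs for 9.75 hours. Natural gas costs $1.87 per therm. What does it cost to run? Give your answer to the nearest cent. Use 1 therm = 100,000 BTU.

$18.42

Heat delivered = 87,900 BTU/h × 9.75 h = 857,025 BTU
Gas input = 857,025 / 0.870 = 985,086 BTU
= 985,086 / 100,000 = 9.851 therm
Cost = 9.851 × $1.87/therm = $18.42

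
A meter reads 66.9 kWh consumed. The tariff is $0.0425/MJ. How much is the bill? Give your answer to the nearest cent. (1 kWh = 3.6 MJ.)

$10.24

66.9 kWh × (3.6 MJ/kWh) = 240.8 MJ
Cost = 240.8 MJ × $0.0425/MJ = $10.24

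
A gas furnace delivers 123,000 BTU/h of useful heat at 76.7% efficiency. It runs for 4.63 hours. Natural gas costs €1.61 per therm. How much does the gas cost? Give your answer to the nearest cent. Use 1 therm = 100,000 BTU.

Heat delivered = 123,000 BTU/h × 4.63 h = 569,490 BTU
Gas input = 569,490 / 0.767 = 742,490 BTU
= 742,490 / 100,000 = 7.425 therm
Cost = 7.425 × €1.61/therm = €11.95

€11.95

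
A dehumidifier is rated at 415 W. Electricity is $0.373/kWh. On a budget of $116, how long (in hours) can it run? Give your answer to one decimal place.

Energy budget = $116 / $0.373 per kWh = 311 kWh = 310,992 Wh
Runtime = 310,992 Wh / 415 W = 749.4 h

749.4 h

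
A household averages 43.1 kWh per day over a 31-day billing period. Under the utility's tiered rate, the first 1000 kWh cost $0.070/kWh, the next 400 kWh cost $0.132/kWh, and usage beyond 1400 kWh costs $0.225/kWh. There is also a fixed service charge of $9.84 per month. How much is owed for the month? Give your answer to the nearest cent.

Usage = 43.1 kWh/day × 31 days = 1336.1 kWh
First 1000 kWh × $0.070 = $70.00
Next 336.1 kWh × $0.132 = $44.37
Remaining tier: 0 kWh (not reached)
Energy charge = $114.37; + service $9.84 = $124.21

$124.21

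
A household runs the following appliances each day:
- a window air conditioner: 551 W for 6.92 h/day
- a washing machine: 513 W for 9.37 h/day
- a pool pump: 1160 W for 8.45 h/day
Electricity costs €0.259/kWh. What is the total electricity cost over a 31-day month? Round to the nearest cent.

window air conditioner: 551 W × 6.92 h × 31 d = 118,201 Wh = 118.2 kWh
washing machine: 513 W × 9.37 h × 31 d = 149,011 Wh = 149 kWh
pool pump: 1160 W × 8.45 h × 31 d = 303,862 Wh = 303.9 kWh
Total energy = 118.2 + 149 + 303.9 = 571.1 kWh
Cost = 571.1 kWh × €0.259 = €147.91

€147.91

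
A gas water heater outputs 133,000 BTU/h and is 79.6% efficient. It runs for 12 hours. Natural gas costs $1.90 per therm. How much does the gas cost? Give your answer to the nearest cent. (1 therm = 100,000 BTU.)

Heat delivered = 133,000 BTU/h × 12 h = 1,596,000 BTU
Gas input = 1,596,000 / 0.796 = 2,005,025 BTU
= 2,005,025 / 100,000 = 20.05 therm
Cost = 20.05 × $1.90/therm = $38.10

$38.10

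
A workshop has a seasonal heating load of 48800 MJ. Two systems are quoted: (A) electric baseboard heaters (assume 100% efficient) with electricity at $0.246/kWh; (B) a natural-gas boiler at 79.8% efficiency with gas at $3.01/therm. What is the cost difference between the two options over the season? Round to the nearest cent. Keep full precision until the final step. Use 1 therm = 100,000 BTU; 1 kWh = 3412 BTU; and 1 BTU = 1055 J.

Heat load = 48800 MJ = 48,800,000,000 J / 1055 = 46,255,924 BTU
Gas: input = 46,255,924 / 0.798 = 57,964,817 BTU = 579.6 therm → 579.6 × $3.01 = $1,744.74
Electric: 46,255,924 BTU / 3412 = 13,560 kWh → × $0.246 = $3,334.98
Difference = |$1,744.74 − $3,334.98| = $1,590.24

$1590.24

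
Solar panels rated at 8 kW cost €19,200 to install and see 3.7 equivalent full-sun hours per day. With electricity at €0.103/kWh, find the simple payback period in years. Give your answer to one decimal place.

17.3 years

Daily generation = 8 kW × 3.7 h = 29.6 kWh
Annual generation = 29.6 × 365 = 10804 kWh
Annual savings = 10804 × €0.103 = €1,112.81
Payback = €19,200 / €1,112.81 = 17.3 years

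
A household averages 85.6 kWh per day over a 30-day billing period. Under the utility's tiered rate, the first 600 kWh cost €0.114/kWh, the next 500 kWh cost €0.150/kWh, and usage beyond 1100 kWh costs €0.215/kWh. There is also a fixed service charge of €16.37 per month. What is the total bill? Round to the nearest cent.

€475.39

Usage = 85.6 kWh/day × 30 days = 2568 kWh
First 600 kWh × €0.114 = €68.40
Next 500 kWh × €0.150 = €75.00
Remaining 1468 kWh × €0.215 = €315.62
Energy charge = €459.02; + service €16.37 = €475.39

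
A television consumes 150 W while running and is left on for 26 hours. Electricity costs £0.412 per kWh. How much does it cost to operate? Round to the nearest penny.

Energy = 150 W × 26 h = 3,900 Wh = 3.9 kWh
Cost = 3.9 kWh × £0.412/kWh = £1.61

£1.61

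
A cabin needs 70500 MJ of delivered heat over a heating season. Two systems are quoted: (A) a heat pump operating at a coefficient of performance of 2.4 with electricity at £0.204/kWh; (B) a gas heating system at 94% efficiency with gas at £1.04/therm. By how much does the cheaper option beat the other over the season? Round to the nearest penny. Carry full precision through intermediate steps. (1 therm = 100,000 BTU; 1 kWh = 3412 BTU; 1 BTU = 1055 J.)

Heat load = 70500 MJ = 70,500,000,000 J / 1055 = 66,824,645 BTU
Gas: input = 66,824,645 / 0.94 = 71,090,047 BTU = 710.9 therm → 710.9 × £1.04 = £739.34
Heat pump: 66,824,645 BTU / 3412 = 19,590 kWh heat; / 2.4 = 8,160 kWh in → × £0.204 = £1,664.74
Difference = |£739.34 − £1,664.74| = £925.40

£925.40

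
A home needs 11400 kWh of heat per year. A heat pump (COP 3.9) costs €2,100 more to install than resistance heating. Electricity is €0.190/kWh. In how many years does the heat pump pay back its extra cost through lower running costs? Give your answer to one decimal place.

Resistance: 11400 kWh × €0.190 = €2,166.00/yr
Heat pump: 11400 / 3.9 = 2923 kWh in → × €0.190 = €555.38/yr
Annual savings = €1,610.62
Payback = €2,100 / €1,610.62 = 1.3 years

1.3 years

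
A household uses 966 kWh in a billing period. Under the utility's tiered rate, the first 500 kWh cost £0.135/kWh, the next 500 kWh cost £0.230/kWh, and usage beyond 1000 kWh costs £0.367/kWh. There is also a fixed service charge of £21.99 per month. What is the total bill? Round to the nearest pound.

£197

First 500 kWh × £0.135 = £67.50
Next 466 kWh × £0.230 = £107.18
Remaining tier: 0 kWh (not reached)
Energy charge = £174.68; + service £21.99 = £196.67 ≈ £197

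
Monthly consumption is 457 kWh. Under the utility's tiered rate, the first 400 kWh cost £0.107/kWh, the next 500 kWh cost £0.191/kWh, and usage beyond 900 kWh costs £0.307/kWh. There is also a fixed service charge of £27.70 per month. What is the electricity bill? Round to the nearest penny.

£81.39

First 400 kWh × £0.107 = £42.80
Next 57 kWh × £0.191 = £10.89
Remaining tier: 0 kWh (not reached)
Energy charge = £53.69; + service £27.70 = £81.39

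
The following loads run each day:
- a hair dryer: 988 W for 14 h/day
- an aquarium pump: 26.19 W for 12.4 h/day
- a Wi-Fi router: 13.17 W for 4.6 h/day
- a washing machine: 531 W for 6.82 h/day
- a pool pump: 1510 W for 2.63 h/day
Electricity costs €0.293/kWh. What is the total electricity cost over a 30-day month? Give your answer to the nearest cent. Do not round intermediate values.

hair dryer: 988 W × 14 h × 30 d = 414,960 Wh = 415 kWh
aquarium pump: 26.19 W × 12.4 h × 30 d = 9,743 Wh = 9.743 kWh
Wi-Fi router: 13.17 W × 4.6 h × 30 d = 1,817 Wh = 1.817 kWh
washing machine: 531 W × 6.82 h × 30 d = 108,643 Wh = 108.6 kWh
pool pump: 1510 W × 2.63 h × 30 d = 119,139 Wh = 119.1 kWh
Total energy = 415 + 9.743 + 1.817 + 108.6 + 119.1 = 654.3 kWh
Cost = 654.3 kWh × €0.293 = €191.71

€191.71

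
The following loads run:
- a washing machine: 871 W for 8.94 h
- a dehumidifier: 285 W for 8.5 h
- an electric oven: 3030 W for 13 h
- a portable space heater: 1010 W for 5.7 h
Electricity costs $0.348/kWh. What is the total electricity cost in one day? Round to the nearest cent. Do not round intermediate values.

$19.26

washing machine: 871 W × 8.94 h = 7,787 Wh = 7.787 kWh
dehumidifier: 285 W × 8.5 h = 2,422 Wh = 2.422 kWh
electric oven: 3030 W × 13 h = 39,390 Wh = 39.39 kWh
portable space heater: 1010 W × 5.7 h = 5,757 Wh = 5.757 kWh
Total energy = 7.787 + 2.422 + 39.39 + 5.757 = 55.36 kWh
Cost = 55.36 kWh × $0.348 = $19.26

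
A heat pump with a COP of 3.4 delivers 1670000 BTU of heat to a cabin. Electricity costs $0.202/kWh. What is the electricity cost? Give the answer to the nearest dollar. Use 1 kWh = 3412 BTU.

Heat delivered = 1,670,000 BTU / 3412 = 489.4 kWh
Electrical input = 489.4 kWh / 3.4 = 144 kWh
Cost = 144 × $0.202/kWh = $29.08 ≈ $29

$29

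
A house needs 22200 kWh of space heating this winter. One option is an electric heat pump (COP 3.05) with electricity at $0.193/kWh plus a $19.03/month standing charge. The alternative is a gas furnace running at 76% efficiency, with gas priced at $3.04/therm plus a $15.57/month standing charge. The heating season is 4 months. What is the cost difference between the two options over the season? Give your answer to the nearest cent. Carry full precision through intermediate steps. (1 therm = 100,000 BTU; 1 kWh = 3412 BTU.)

Heat load = 22200 kWh × 3412 = 75,746,400 BTU
Gas: input = 75,746,400 / 0.76 = 99,666,316 BTU = 996.7 therm → 996.7 × $3.04 = $3,029.86; + 4 × $15.57 standing = $3,092.14
Heat pump: 75,746,400 BTU / 3412 = 22,200 kWh heat; / 3.05 = 7,279 kWh in → × $0.193 = $1,404.79; + 4 × $19.03 standing = $1,480.91
Difference = |$3,092.14 − $1,480.91| = $1,611.23

$1611.23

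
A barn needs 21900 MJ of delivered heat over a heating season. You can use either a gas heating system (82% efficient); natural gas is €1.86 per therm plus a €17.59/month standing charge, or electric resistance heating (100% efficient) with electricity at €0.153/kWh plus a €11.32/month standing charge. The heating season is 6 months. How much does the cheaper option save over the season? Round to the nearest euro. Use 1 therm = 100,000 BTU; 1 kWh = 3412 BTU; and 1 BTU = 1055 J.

€422

Heat load = 21900 MJ = 21,900,000,000 J / 1055 = 20,758,294 BTU
Gas: input = 20,758,294 / 0.82 = 25,314,992 BTU = 253.1 therm → 253.1 × €1.86 = €470.86; + 6 × €17.59 standing = €576.40
Electric: 20,758,294 BTU / 3412 = 6,084 kWh → × €0.153 = €930.84; + 6 × €11.32 standing = €998.76
Difference = |€576.40 − €998.76| = €422.36 ≈ €422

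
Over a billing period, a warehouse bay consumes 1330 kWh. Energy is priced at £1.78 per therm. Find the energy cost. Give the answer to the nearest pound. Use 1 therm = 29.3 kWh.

£81

1330 kWh × (0.03413 therm/kWh) = 45.39 therm
Cost = 45.39 therm × £1.78/therm = £80.80 ≈ £81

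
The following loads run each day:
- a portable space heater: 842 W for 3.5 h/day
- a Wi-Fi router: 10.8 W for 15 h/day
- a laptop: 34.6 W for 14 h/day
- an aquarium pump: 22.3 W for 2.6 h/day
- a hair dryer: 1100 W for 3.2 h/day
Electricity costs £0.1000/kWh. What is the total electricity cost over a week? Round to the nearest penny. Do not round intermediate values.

£5.02

portable space heater: 842 W × 3.5 h × 7 d = 20,629 Wh = 20.63 kWh
Wi-Fi router: 10.8 W × 15 h × 7 d = 1,134 Wh = 1.134 kWh
laptop: 34.6 W × 14 h × 7 d = 3,391 Wh = 3.391 kWh
aquarium pump: 22.3 W × 2.6 h × 7 d = 406 Wh = 0.4059 kWh
hair dryer: 1100 W × 3.2 h × 7 d = 24,640 Wh = 24.64 kWh
Total energy = 20.63 + 1.134 + 3.391 + 0.4059 + 24.64 = 50.2 kWh
Cost = 50.2 kWh × £0.1000 = £5.02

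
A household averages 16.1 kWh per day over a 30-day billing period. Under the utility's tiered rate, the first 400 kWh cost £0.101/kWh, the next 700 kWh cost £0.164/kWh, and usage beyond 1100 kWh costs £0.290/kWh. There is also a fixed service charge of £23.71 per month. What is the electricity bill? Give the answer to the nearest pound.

£78

Usage = 16.1 kWh/day × 30 days = 483 kWh
First 400 kWh × £0.101 = £40.40
Next 83 kWh × £0.164 = £13.61
Remaining tier: 0 kWh (not reached)
Energy charge = £54.01; + service £23.71 = £77.72 ≈ £78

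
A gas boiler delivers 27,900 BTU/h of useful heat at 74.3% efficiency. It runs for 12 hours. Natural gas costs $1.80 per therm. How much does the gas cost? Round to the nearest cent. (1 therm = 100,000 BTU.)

$8.11

Heat delivered = 27,900 BTU/h × 12 h = 334,800 BTU
Gas input = 334,800 / 0.743 = 450,606 BTU
= 450,606 / 100,000 = 4.506 therm
Cost = 4.506 × $1.80/therm = $8.11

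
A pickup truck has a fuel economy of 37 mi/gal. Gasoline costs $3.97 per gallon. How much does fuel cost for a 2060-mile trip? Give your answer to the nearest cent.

Fuel = 2060 mi / 37 mpg = 55.68 gal
Cost = 55.68 gal × $3.97/gal = $221.03

$221.03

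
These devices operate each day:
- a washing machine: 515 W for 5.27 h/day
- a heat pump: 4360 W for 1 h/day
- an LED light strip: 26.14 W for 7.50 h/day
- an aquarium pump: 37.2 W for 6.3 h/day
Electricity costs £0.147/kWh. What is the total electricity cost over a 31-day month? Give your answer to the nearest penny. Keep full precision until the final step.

£34.20

washing machine: 515 W × 5.27 h × 31 d = 84,136 Wh = 84.14 kWh
heat pump: 4360 W × 1 h × 31 d = 135,160 Wh = 135.2 kWh
LED light strip: 26.14 W × 7.50 h × 31 d = 6,078 Wh = 6.078 kWh
aquarium pump: 37.2 W × 6.3 h × 31 d = 7,265 Wh = 7.265 kWh
Total energy = 84.14 + 135.2 + 6.078 + 7.265 = 232.6 kWh
Cost = 232.6 kWh × £0.147 = £34.20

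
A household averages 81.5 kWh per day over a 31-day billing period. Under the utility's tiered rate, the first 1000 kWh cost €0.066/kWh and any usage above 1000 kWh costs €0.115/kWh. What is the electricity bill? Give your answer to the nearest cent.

Usage = 81.5 kWh/day × 31 days = 2526.5 kWh
First 1000 kWh × €0.066 = €66.00
Remaining 1526.5 kWh × €0.115 = €175.55
Total = €241.55

€241.55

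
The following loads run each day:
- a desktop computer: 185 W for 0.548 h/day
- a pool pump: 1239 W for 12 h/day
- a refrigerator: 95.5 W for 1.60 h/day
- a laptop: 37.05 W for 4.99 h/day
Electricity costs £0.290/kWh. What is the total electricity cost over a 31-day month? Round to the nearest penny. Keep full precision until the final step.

£137.61

desktop computer: 185 W × 0.548 h × 31 d = 3,143 Wh = 3.143 kWh
pool pump: 1239 W × 12 h × 31 d = 460,908 Wh = 460.9 kWh
refrigerator: 95.5 W × 1.60 h × 31 d = 4,737 Wh = 4.737 kWh
laptop: 37.05 W × 4.99 h × 31 d = 5,731 Wh = 5.731 kWh
Total energy = 3.143 + 460.9 + 4.737 + 5.731 = 474.5 kWh
Cost = 474.5 kWh × £0.290 = £137.61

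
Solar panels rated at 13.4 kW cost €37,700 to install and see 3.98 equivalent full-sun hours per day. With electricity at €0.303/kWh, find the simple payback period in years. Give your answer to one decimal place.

6.4 years

Daily generation = 13.4 kW × 3.98 h = 53.33 kWh
Annual generation = 53.33 × 365 = 19466 kWh
Annual savings = 19466 × €0.303 = €5,898.25
Payback = €37,700 / €5,898.25 = 6.39 years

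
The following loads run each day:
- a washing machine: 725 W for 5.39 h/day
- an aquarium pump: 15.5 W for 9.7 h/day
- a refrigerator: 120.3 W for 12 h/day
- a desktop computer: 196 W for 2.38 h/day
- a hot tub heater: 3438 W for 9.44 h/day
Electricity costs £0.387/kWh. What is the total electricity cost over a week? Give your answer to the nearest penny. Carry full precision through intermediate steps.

washing machine: 725 W × 5.39 h × 7 d = 27,354 Wh = 27.35 kWh
aquarium pump: 15.5 W × 9.7 h × 7 d = 1,052 Wh = 1.052 kWh
refrigerator: 120.3 W × 12 h × 7 d = 10,105 Wh = 10.11 kWh
desktop computer: 196 W × 2.38 h × 7 d = 3,265 Wh = 3.265 kWh
hot tub heater: 3438 W × 9.44 h × 7 d = 227,183 Wh = 227.2 kWh
Total energy = 27.35 + 1.052 + 10.11 + 3.265 + 227.2 = 269 kWh
Cost = 269 kWh × £0.387 = £104.09

£104.09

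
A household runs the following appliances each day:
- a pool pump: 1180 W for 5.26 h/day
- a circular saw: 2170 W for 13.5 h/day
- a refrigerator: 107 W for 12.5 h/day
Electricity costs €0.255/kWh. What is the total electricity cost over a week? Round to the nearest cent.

€65.76

pool pump: 1180 W × 5.26 h × 7 d = 43,448 Wh = 43.45 kWh
circular saw: 2170 W × 13.5 h × 7 d = 205,065 Wh = 205.1 kWh
refrigerator: 107 W × 12.5 h × 7 d = 9,362 Wh = 9.363 kWh
Total energy = 43.45 + 205.1 + 9.363 = 257.9 kWh
Cost = 257.9 kWh × €0.255 = €65.76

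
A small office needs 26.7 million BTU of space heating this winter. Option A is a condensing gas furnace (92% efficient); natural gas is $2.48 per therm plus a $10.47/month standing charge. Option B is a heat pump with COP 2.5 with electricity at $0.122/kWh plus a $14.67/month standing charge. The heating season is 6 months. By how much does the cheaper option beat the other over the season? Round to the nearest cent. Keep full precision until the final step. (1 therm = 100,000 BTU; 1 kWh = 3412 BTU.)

$312.66

Heat load = 26.7 × 10⁶ BTU = 26,700,000 BTU
Gas: input = 26,700,000 / 0.92 = 29,021,739 BTU = 290.2 therm → 290.2 × $2.48 = $719.74; + 6 × $10.47 standing = $782.56
Heat pump: 26,700,000 BTU / 3412 = 7,825 kWh heat; / 2.5 = 3,130 kWh in → × $0.122 = $381.88; + 6 × $14.67 standing = $469.90
Difference = |$782.56 − $469.90| = $312.66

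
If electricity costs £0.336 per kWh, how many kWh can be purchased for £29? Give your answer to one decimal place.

£29 / £0.336 per kWh = 86.31 kWh

86.3 kWh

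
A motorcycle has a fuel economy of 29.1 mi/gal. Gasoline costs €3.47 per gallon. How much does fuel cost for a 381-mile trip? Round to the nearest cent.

Fuel = 381 mi / 29.1 mpg = 13.09 gal
Cost = 13.09 gal × €3.47/gal = €45.43

€45.43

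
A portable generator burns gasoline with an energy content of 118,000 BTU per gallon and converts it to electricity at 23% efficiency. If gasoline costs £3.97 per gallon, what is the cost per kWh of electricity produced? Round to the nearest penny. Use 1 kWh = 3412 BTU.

£0.50

Electrical output per gallon = 118,000 BTU × 0.23 / 3412 BTU/kWh = 7.954 kWh
Cost per kWh = £3.97 / 7.954 kWh = £0.499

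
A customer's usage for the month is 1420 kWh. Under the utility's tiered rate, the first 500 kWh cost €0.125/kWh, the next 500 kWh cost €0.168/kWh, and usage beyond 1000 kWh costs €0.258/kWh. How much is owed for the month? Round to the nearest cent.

First 500 kWh × €0.125 = €62.50
Next 500 kWh × €0.168 = €84.00
Remaining 420 kWh × €0.258 = €108.36
Total = €254.86

€254.86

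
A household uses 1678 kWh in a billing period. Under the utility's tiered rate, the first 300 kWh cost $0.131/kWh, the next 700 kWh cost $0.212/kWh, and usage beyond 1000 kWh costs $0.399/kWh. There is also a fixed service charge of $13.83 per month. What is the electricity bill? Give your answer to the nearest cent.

$472.05

First 300 kWh × $0.131 = $39.30
Next 700 kWh × $0.212 = $148.40
Remaining 678 kWh × $0.399 = $270.52
Energy charge = $458.22; + service $13.83 = $472.05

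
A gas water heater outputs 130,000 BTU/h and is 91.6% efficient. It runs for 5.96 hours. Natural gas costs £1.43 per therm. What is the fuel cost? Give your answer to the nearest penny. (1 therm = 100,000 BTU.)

Heat delivered = 130,000 BTU/h × 5.96 h = 774,800 BTU
Gas input = 774,800 / 0.916 = 845,852 BTU
= 845,852 / 100,000 = 8.459 therm
Cost = 8.459 × £1.43/therm = £12.10

£12.10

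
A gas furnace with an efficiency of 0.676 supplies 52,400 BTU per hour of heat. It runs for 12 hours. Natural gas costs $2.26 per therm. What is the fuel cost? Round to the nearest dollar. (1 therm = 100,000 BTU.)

$21

Heat delivered = 52,400 BTU/h × 12 h = 628,800 BTU
Gas input = 628,800 / 0.676 = 930,178 BTU
= 930,178 / 100,000 = 9.302 therm
Cost = 9.302 × $2.26/therm = $21.02 ≈ $21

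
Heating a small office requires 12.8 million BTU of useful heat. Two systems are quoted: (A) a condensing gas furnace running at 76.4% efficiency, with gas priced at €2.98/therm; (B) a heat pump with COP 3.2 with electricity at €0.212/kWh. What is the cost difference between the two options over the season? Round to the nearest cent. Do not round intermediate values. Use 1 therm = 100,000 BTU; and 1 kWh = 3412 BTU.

€250.73

Heat load = 12.8 × 10⁶ BTU = 12,800,000 BTU
Gas: input = 12,800,000 / 0.764 = 16,753,927 BTU = 167.5 therm → 167.5 × €2.98 = €499.27
Heat pump: 12,800,000 BTU / 3412 = 3,751 kWh heat; / 3.2 = 1,172 kWh in → × €0.212 = €248.53
Difference = |€499.27 − €248.53| = €250.73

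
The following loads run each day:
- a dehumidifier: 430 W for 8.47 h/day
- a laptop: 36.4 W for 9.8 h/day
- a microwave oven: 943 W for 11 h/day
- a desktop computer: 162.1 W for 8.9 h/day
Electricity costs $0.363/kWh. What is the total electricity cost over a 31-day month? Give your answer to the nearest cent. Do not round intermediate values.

dehumidifier: 430 W × 8.47 h × 31 d = 112,905 Wh = 112.9 kWh
laptop: 36.4 W × 9.8 h × 31 d = 11,058 Wh = 11.06 kWh
microwave oven: 943 W × 11 h × 31 d = 321,563 Wh = 321.6 kWh
desktop computer: 162.1 W × 8.9 h × 31 d = 44,723 Wh = 44.72 kWh
Total energy = 112.9 + 11.06 + 321.6 + 44.72 = 490.2 kWh
Cost = 490.2 kWh × $0.363 = $177.96

$177.96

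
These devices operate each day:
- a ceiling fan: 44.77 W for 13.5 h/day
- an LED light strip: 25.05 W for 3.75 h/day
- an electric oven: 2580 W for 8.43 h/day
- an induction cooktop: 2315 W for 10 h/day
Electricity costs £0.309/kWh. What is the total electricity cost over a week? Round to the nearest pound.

ceiling fan: 44.77 W × 13.5 h × 7 d = 4,231 Wh = 4.231 kWh
LED light strip: 25.05 W × 3.75 h × 7 d = 658 Wh = 0.6576 kWh
electric oven: 2580 W × 8.43 h × 7 d = 152,246 Wh = 152.2 kWh
induction cooktop: 2315 W × 10 h × 7 d = 162,050 Wh = 162.1 kWh
Total energy = 4.231 + 0.6576 + 152.2 + 162.1 = 319.2 kWh
Cost = 319.2 kWh × £0.309 = £98.63 ≈ £99

£99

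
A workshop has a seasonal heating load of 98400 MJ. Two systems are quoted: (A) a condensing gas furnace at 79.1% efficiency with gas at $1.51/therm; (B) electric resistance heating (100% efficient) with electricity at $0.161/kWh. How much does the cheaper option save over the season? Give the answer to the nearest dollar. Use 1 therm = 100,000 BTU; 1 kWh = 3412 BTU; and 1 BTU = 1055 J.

Heat load = 98400 MJ = 98,400,000,000 J / 1055 = 93,270,142 BTU
Gas: input = 93,270,142 / 0.791 = 117,914,213 BTU = 1,179 therm → 1,179 × $1.51 = $1,780.50
Electric: 93,270,142 BTU / 3412 = 27,340 kWh → × $0.161 = $4,401.08
Difference = |$1,780.50 − $4,401.08| = $2,620.58 ≈ $2621

$2621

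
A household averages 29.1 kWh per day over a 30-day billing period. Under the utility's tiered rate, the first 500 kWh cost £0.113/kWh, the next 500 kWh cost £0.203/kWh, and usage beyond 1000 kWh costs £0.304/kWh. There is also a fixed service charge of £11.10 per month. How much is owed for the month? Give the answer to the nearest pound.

Usage = 29.1 kWh/day × 30 days = 873 kWh
First 500 kWh × £0.113 = £56.50
Next 373 kWh × £0.203 = £75.72
Remaining tier: 0 kWh (not reached)
Energy charge = £132.22; + service £11.10 = £143.32 ≈ £143

£143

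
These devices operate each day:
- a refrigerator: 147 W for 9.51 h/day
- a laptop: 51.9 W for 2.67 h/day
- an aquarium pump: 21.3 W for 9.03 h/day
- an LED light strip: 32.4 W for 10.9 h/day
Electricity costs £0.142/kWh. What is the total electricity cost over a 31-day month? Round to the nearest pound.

refrigerator: 147 W × 9.51 h × 31 d = 43,337 Wh = 43.34 kWh
laptop: 51.9 W × 2.67 h × 31 d = 4,296 Wh = 4.296 kWh
aquarium pump: 21.3 W × 9.03 h × 31 d = 5,963 Wh = 5.963 kWh
LED light strip: 32.4 W × 10.9 h × 31 d = 10,948 Wh = 10.95 kWh
Total energy = 43.34 + 4.296 + 5.963 + 10.95 = 64.54 kWh
Cost = 64.54 kWh × £0.142 = £9.17 ≈ £9

£9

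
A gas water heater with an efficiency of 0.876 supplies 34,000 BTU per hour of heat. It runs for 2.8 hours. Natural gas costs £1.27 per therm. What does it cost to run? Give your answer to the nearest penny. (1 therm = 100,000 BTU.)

Heat delivered = 34,000 BTU/h × 2.8 h = 95,200 BTU
Gas input = 95,200 / 0.876 = 108,676 BTU
= 108,676 / 100,000 = 1.087 therm
Cost = 1.087 × £1.27/therm = £1.38

£1.38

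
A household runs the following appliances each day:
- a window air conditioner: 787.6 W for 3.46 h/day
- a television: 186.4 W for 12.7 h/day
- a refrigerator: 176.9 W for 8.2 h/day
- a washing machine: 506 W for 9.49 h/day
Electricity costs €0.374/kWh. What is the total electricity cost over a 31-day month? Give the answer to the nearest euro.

€132

window air conditioner: 787.6 W × 3.46 h × 31 d = 84,478 Wh = 84.48 kWh
television: 186.4 W × 12.7 h × 31 d = 73,386 Wh = 73.39 kWh
refrigerator: 176.9 W × 8.2 h × 31 d = 44,968 Wh = 44.97 kWh
washing machine: 506 W × 9.49 h × 31 d = 148,860 Wh = 148.9 kWh
Total energy = 84.48 + 73.39 + 44.97 + 148.9 = 351.7 kWh
Cost = 351.7 kWh × €0.374 = €131.53 ≈ €132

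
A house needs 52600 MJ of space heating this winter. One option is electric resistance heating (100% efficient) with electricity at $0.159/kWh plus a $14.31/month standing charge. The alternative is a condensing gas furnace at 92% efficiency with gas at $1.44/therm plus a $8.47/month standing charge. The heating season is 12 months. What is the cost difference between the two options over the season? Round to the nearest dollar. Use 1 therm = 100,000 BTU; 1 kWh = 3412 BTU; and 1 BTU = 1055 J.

$1613

Heat load = 52600 MJ = 52,600,000,000 J / 1055 = 49,857,820 BTU
Gas: input = 49,857,820 / 0.92 = 54,193,283 BTU = 541.9 therm → 541.9 × $1.44 = $780.38; + 12 × $8.47 standing = $882.02
Electric: 49,857,820 BTU / 3412 = 14,610 kWh → × $0.159 = $2,323.39; + 12 × $14.31 standing = $2,495.11
Difference = |$882.02 − $2,495.11| = $1,613.08 ≈ $1613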